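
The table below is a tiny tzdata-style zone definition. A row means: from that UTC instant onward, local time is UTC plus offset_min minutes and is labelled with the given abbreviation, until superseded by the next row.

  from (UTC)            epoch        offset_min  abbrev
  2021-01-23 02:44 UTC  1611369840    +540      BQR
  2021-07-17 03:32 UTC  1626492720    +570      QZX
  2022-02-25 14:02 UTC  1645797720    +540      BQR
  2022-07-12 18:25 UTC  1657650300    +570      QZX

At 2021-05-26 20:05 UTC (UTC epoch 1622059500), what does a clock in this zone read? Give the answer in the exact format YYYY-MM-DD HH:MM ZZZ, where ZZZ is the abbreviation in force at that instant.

Query: 2021-05-26 20:05 UTC
Rule 1/4 (BQR, +09:00): 2021-01-23 02:44 UTC ≤ query < 2021-07-17 03:32 UTC
20·60 + 5 + 540 = 1745 min
1745 = 1·1440 + 305; 305 = 5·60 + 5 → 05:05, 2021-05-26 + 1 day = 2021-05-27
→ 2021-05-27 05:05 BQR

2021-05-27 05:05 BQR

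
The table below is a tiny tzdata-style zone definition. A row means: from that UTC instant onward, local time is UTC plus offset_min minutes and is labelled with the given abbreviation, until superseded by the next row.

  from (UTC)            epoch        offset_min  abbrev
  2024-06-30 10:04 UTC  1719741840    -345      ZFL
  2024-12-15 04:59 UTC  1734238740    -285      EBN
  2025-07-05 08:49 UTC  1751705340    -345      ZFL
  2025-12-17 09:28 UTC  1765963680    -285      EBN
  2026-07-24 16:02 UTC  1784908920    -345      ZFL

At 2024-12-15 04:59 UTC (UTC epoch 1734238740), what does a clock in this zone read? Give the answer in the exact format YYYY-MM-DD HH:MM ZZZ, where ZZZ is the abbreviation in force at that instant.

Query: 2024-12-15 04:59 UTC
Rule 2/5 (EBN, -04:45): 2024-12-15 04:59 UTC ≤ query < 2025-07-05 08:49 UTC
4·60 + 59 - 285 = 14 min
14 = 0·1440 + 14; 14 = 0·60 + 14 → 00:14, same day
→ 2024-12-15 00:14 EBN

2024-12-15 00:14 EBN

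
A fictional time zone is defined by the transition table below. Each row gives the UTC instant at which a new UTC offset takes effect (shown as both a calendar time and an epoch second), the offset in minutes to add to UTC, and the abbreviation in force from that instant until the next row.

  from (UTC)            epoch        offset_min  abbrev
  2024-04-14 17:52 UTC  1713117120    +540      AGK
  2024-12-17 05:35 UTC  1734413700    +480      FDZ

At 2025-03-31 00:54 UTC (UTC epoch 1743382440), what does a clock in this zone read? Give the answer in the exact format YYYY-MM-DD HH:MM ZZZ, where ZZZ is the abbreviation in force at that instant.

2025-03-31 08:54 FDZ

Query: 2025-03-31 00:54 UTC
Rule 2/2 (FDZ, +08:00): 2024-12-17 05:35 UTC ≤ query < +∞
0·60 + 54 + 480 = 534 min
534 = 0·1440 + 534; 534 = 8·60 + 54 → 08:54, same day
→ 2025-03-31 08:54 FDZ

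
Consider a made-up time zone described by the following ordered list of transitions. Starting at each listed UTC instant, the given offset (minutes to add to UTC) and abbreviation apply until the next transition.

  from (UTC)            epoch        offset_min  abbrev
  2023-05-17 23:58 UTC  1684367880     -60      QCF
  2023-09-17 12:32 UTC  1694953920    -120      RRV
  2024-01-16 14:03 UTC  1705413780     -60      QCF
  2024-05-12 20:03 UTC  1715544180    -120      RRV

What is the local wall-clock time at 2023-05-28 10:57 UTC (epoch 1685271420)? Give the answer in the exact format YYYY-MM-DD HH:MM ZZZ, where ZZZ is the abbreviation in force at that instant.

2023-05-28 09:57 QCF

Query: 2023-05-28 10:57 UTC
Rule 1/4 (QCF, -01:00): 2023-05-17 23:58 UTC ≤ query < 2023-09-17 12:32 UTC
10·60 + 57 - 60 = 597 min
597 = 0·1440 + 597; 597 = 9·60 + 57 → 09:57, same day
→ 2023-05-28 09:57 QCF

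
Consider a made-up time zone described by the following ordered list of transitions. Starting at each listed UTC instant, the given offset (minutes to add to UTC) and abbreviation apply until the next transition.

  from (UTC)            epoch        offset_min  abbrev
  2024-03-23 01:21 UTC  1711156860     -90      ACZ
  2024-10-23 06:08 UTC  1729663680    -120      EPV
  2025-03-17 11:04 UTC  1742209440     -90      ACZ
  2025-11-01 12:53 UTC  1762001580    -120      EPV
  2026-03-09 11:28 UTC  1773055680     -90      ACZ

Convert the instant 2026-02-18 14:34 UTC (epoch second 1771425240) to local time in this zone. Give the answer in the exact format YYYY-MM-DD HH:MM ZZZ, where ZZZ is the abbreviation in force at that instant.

Query: 2026-02-18 14:34 UTC
Rule 4/5 (EPV, -02:00): 2025-11-01 12:53 UTC ≤ query < 2026-03-09 11:28 UTC
14·60 + 34 - 120 = 754 min
754 = 0·1440 + 754; 754 = 12·60 + 34 → 12:34, same day
→ 2026-02-18 12:34 EPV

2026-02-18 12:34 EPV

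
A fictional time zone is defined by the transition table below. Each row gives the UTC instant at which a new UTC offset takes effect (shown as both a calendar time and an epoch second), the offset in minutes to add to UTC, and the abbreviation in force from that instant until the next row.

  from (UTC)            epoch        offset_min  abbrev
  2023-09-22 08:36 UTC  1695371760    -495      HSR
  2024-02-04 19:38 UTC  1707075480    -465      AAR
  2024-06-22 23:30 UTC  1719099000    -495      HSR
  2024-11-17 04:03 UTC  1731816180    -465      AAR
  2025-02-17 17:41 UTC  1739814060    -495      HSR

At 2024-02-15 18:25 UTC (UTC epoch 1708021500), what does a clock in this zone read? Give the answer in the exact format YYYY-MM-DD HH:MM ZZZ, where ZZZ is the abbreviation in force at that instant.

Query: 2024-02-15 18:25 UTC
Rule 2/5 (AAR, -07:45): 2024-02-04 19:38 UTC ≤ query < 2024-06-22 23:30 UTC
18·60 + 25 - 465 = 640 min
640 = 0·1440 + 640; 640 = 10·60 + 40 → 10:40, same day
→ 2024-02-15 10:40 AAR

2024-02-15 10:40 AAR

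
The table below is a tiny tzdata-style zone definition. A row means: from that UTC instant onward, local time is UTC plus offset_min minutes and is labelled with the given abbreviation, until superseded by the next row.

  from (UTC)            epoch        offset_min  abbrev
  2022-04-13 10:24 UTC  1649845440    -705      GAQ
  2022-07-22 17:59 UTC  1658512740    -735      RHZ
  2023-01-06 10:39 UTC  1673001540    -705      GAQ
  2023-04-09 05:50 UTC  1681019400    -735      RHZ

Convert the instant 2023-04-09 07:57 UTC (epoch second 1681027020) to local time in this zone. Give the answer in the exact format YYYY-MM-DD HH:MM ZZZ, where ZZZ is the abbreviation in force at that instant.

2023-04-08 19:42 RHZ

Query: 2023-04-09 07:57 UTC
Rule 4/4 (RHZ, -12:15): 2023-04-09 05:50 UTC ≤ query < +∞
7·60 + 57 - 735 = -258 min
-258 = -1·1440 + 1182; 1182 = 19·60 + 42 → 19:42, 2023-04-09 - 1 day = 2023-04-08
→ 2023-04-08 19:42 RHZ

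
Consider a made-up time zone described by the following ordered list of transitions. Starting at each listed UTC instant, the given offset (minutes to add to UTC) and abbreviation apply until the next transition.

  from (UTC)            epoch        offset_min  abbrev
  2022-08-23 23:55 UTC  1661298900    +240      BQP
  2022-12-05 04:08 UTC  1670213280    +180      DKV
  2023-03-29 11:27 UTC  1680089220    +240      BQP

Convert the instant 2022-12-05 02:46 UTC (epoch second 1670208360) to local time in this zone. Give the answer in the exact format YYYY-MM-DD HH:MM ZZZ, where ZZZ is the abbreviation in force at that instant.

2022-12-05 06:46 BQP

Query: 2022-12-05 02:46 UTC
Rule 1/3 (BQP, +04:00): 2022-08-23 23:55 UTC ≤ query < 2022-12-05 04:08 UTC
2·60 + 46 + 240 = 406 min
406 = 0·1440 + 406; 406 = 6·60 + 46 → 06:46, same day
→ 2022-12-05 06:46 BQP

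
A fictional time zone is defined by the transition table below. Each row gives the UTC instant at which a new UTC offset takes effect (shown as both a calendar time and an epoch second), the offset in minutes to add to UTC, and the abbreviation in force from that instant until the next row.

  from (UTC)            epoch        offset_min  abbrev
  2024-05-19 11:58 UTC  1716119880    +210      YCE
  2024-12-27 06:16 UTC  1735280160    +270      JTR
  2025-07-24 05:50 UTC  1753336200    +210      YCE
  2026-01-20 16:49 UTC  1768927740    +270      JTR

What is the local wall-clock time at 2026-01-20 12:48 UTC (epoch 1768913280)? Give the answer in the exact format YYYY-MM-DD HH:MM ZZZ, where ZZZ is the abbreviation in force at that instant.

Query: 2026-01-20 12:48 UTC
Rule 3/4 (YCE, +03:30): 2025-07-24 05:50 UTC ≤ query < 2026-01-20 16:49 UTC
12·60 + 48 + 210 = 978 min
978 = 0·1440 + 978; 978 = 16·60 + 18 → 16:18, same day
→ 2026-01-20 16:18 YCE

2026-01-20 16:18 YCE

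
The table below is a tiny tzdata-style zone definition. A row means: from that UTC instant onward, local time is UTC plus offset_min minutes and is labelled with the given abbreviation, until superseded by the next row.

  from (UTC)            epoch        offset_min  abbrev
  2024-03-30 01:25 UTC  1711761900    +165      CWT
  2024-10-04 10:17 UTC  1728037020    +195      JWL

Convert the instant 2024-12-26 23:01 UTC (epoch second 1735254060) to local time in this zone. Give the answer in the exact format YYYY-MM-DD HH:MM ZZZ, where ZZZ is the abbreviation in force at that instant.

Query: 2024-12-26 23:01 UTC
Rule 2/2 (JWL, +03:15): 2024-10-04 10:17 UTC ≤ query < +∞
23·60 + 1 + 195 = 1576 min
1576 = 1·1440 + 136; 136 = 2·60 + 16 → 02:16, 2024-12-26 + 1 day = 2024-12-27
→ 2024-12-27 02:16 JWL

2024-12-27 02:16 JWL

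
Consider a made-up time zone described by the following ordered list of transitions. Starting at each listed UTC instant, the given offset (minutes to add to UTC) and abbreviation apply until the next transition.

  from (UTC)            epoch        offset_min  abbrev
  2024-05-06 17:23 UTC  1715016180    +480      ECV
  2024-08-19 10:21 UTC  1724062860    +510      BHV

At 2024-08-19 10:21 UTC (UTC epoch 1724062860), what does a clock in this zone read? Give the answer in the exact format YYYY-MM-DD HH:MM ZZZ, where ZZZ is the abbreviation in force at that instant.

2024-08-19 18:51 BHV

Query: 2024-08-19 10:21 UTC
Rule 2/2 (BHV, +08:30): 2024-08-19 10:21 UTC ≤ query < +∞
10·60 + 21 + 510 = 1131 min
1131 = 0·1440 + 1131; 1131 = 18·60 + 51 → 18:51, same day
→ 2024-08-19 18:51 BHV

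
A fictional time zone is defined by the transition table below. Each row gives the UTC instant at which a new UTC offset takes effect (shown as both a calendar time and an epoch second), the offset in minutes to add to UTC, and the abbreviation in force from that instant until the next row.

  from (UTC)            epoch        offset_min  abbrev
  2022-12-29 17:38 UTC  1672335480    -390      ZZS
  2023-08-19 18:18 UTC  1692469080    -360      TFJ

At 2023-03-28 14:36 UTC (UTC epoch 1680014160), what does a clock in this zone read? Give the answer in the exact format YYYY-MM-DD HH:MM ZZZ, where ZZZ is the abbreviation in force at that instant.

2023-03-28 08:06 ZZS

Query: 2023-03-28 14:36 UTC
Rule 1/2 (ZZS, -06:30): 2022-12-29 17:38 UTC ≤ query < 2023-08-19 18:18 UTC
14·60 + 36 - 390 = 486 min
486 = 0·1440 + 486; 486 = 8·60 + 6 → 08:06, same day
→ 2023-03-28 08:06 ZZS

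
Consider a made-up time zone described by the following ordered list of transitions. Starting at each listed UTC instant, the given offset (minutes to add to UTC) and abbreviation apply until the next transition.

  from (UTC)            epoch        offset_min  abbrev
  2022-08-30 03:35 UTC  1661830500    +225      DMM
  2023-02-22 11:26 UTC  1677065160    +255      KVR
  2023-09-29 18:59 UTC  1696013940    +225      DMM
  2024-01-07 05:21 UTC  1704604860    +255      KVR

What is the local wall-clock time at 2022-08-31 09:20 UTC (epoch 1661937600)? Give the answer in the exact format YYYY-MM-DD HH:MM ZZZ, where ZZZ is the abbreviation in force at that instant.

Query: 2022-08-31 09:20 UTC
Rule 1/4 (DMM, +03:45): 2022-08-30 03:35 UTC ≤ query < 2023-02-22 11:26 UTC
9·60 + 20 + 225 = 785 min
785 = 0·1440 + 785; 785 = 13·60 + 5 → 13:05, same day
→ 2022-08-31 13:05 DMM

2022-08-31 13:05 DMM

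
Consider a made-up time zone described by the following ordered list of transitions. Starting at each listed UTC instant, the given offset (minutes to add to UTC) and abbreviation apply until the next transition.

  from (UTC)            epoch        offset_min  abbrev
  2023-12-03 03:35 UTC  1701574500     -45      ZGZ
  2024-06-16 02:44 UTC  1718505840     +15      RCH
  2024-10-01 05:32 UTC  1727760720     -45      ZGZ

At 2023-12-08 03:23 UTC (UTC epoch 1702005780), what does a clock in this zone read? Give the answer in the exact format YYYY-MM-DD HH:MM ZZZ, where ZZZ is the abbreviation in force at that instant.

2023-12-08 02:38 ZGZ

Query: 2023-12-08 03:23 UTC
Rule 1/3 (ZGZ, -00:45): 2023-12-03 03:35 UTC ≤ query < 2024-06-16 02:44 UTC
3·60 + 23 - 45 = 158 min
158 = 0·1440 + 158; 158 = 2·60 + 38 → 02:38, same day
→ 2023-12-08 02:38 ZGZ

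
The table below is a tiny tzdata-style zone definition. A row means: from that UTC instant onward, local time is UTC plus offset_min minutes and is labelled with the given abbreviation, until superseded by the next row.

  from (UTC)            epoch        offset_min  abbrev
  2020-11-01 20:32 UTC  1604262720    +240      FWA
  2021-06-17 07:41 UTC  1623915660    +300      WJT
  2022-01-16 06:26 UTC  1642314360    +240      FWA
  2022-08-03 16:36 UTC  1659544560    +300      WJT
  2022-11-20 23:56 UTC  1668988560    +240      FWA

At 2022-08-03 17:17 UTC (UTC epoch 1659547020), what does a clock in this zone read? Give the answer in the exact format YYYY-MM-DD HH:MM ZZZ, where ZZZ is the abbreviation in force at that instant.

2022-08-03 22:17 WJT

Query: 2022-08-03 17:17 UTC
Rule 4/5 (WJT, +05:00): 2022-08-03 16:36 UTC ≤ query < 2022-11-20 23:56 UTC
17·60 + 17 + 300 = 1337 min
1337 = 0·1440 + 1337; 1337 = 22·60 + 17 → 22:17, same day
→ 2022-08-03 22:17 WJT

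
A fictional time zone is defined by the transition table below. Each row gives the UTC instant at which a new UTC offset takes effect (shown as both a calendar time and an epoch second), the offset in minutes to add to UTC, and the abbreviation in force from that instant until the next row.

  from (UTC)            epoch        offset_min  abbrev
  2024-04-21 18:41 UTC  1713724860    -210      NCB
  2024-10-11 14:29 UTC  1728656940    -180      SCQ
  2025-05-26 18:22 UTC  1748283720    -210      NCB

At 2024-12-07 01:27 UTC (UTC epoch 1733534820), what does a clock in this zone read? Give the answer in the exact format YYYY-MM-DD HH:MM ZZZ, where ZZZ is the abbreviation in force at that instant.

Query: 2024-12-07 01:27 UTC
Rule 2/3 (SCQ, -03:00): 2024-10-11 14:29 UTC ≤ query < 2025-05-26 18:22 UTC
1·60 + 27 - 180 = -93 min
-93 = -1·1440 + 1347; 1347 = 22·60 + 27 → 22:27, 2024-12-07 - 1 day = 2024-12-06
→ 2024-12-06 22:27 SCQ

2024-12-06 22:27 SCQ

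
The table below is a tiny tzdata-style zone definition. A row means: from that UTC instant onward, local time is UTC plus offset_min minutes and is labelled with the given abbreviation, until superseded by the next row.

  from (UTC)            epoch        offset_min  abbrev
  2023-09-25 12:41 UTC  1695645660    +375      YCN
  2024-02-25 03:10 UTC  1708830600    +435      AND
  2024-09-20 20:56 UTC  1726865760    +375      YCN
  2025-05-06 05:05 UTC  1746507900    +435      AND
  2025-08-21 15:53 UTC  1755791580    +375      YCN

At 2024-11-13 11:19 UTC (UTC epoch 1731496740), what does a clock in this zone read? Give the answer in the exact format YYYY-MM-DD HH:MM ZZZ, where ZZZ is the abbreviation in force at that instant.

2024-11-13 17:34 YCN

Query: 2024-11-13 11:19 UTC
Rule 3/5 (YCN, +06:15): 2024-09-20 20:56 UTC ≤ query < 2025-05-06 05:05 UTC
11·60 + 19 + 375 = 1054 min
1054 = 0·1440 + 1054; 1054 = 17·60 + 34 → 17:34, same day
→ 2024-11-13 17:34 YCN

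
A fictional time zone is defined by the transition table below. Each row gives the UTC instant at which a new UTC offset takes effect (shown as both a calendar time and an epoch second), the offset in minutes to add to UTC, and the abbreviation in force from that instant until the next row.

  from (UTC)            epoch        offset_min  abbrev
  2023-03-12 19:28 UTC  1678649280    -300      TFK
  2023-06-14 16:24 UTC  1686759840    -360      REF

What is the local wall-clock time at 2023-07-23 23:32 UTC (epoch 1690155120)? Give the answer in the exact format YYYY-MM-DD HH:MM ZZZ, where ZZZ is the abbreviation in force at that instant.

2023-07-23 17:32 REF

Query: 2023-07-23 23:32 UTC
Rule 2/2 (REF, -06:00): 2023-06-14 16:24 UTC ≤ query < +∞
23·60 + 32 - 360 = 1052 min
1052 = 0·1440 + 1052; 1052 = 17·60 + 32 → 17:32, same day
→ 2023-07-23 17:32 REF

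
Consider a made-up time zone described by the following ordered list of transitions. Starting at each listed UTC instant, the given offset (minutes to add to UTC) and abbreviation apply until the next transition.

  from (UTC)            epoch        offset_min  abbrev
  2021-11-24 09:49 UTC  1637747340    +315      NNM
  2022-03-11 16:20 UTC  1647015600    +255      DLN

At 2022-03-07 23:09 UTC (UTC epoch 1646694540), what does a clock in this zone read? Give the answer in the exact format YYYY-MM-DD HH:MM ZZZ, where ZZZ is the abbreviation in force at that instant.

2022-03-08 04:24 NNM

Query: 2022-03-07 23:09 UTC
Rule 1/2 (NNM, +05:15): 2021-11-24 09:49 UTC ≤ query < 2022-03-11 16:20 UTC
23·60 + 9 + 315 = 1704 min
1704 = 1·1440 + 264; 264 = 4·60 + 24 → 04:24, 2022-03-07 + 1 day = 2022-03-08
→ 2022-03-08 04:24 NNM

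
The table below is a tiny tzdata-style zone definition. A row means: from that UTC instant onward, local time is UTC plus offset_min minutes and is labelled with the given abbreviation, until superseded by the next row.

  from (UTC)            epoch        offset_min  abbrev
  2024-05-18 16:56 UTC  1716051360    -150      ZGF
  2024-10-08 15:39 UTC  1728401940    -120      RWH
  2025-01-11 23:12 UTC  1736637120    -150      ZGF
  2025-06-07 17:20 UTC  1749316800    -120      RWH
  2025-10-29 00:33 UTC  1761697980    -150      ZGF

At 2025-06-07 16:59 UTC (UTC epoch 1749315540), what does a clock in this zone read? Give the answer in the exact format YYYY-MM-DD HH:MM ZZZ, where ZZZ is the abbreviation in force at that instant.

Query: 2025-06-07 16:59 UTC
Rule 3/5 (ZGF, -02:30): 2025-01-11 23:12 UTC ≤ query < 2025-06-07 17:20 UTC
16·60 + 59 - 150 = 869 min
869 = 0·1440 + 869; 869 = 14·60 + 29 → 14:29, same day
→ 2025-06-07 14:29 ZGF

2025-06-07 14:29 ZGF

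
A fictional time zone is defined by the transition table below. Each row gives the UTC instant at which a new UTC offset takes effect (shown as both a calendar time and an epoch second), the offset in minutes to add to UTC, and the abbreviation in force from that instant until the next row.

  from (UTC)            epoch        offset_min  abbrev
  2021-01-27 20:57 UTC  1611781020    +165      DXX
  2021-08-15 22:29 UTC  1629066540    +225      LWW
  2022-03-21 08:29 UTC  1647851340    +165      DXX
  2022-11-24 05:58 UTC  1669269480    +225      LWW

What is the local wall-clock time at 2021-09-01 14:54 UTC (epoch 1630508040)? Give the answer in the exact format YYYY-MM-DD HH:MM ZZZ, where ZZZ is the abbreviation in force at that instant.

Query: 2021-09-01 14:54 UTC
Rule 2/4 (LWW, +03:45): 2021-08-15 22:29 UTC ≤ query < 2022-03-21 08:29 UTC
14·60 + 54 + 225 = 1119 min
1119 = 0·1440 + 1119; 1119 = 18·60 + 39 → 18:39, same day
→ 2021-09-01 18:39 LWW

2021-09-01 18:39 LWW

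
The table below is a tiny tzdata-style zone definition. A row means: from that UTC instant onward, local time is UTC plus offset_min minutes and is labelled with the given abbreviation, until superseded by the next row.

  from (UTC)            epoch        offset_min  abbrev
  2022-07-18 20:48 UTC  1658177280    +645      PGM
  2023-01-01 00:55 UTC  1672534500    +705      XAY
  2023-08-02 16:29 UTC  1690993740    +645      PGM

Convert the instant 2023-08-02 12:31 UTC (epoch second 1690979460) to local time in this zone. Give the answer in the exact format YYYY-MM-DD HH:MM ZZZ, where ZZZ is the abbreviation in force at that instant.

Query: 2023-08-02 12:31 UTC
Rule 2/3 (XAY, +11:45): 2023-01-01 00:55 UTC ≤ query < 2023-08-02 16:29 UTC
12·60 + 31 + 705 = 1456 min
1456 = 1·1440 + 16; 16 = 0·60 + 16 → 00:16, 2023-08-02 + 1 day = 2023-08-03
→ 2023-08-03 00:16 XAY

2023-08-03 00:16 XAY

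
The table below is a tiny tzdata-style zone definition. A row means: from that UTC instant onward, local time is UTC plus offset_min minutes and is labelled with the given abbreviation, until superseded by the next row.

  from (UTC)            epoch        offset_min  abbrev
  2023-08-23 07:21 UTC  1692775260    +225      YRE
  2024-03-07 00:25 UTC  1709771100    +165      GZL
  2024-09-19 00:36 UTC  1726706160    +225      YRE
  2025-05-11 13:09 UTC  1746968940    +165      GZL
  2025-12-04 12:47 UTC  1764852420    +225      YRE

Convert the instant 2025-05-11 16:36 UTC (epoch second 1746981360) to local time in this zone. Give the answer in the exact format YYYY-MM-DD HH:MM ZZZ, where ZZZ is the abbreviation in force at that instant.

Query: 2025-05-11 16:36 UTC
Rule 4/5 (GZL, +02:45): 2025-05-11 13:09 UTC ≤ query < 2025-12-04 12:47 UTC
16·60 + 36 + 165 = 1161 min
1161 = 0·1440 + 1161; 1161 = 19·60 + 21 → 19:21, same day
→ 2025-05-11 19:21 GZL

2025-05-11 19:21 GZL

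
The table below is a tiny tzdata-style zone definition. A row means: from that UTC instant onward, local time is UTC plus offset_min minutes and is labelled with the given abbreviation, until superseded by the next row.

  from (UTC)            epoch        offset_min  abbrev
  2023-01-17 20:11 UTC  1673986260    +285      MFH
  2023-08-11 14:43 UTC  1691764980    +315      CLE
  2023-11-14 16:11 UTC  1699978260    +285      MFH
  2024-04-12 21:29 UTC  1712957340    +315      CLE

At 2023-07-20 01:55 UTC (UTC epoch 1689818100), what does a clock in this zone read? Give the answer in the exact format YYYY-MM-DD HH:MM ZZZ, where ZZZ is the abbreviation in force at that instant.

2023-07-20 06:40 MFH

Query: 2023-07-20 01:55 UTC
Rule 1/4 (MFH, +04:45): 2023-01-17 20:11 UTC ≤ query < 2023-08-11 14:43 UTC
1·60 + 55 + 285 = 400 min
400 = 0·1440 + 400; 400 = 6·60 + 40 → 06:40, same day
→ 2023-07-20 06:40 MFH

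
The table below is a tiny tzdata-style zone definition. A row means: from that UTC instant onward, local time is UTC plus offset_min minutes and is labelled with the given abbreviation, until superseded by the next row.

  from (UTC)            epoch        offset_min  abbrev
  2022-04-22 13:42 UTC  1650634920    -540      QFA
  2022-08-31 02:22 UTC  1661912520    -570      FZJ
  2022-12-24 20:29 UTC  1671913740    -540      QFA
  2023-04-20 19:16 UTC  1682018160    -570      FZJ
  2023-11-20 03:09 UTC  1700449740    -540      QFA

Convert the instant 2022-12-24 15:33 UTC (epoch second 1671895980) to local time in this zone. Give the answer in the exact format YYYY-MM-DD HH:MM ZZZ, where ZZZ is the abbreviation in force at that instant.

Query: 2022-12-24 15:33 UTC
Rule 2/5 (FZJ, -09:30): 2022-08-31 02:22 UTC ≤ query < 2022-12-24 20:29 UTC
15·60 + 33 - 570 = 363 min
363 = 0·1440 + 363; 363 = 6·60 + 3 → 06:03, same day
→ 2022-12-24 06:03 FZJ

2022-12-24 06:03 FZJ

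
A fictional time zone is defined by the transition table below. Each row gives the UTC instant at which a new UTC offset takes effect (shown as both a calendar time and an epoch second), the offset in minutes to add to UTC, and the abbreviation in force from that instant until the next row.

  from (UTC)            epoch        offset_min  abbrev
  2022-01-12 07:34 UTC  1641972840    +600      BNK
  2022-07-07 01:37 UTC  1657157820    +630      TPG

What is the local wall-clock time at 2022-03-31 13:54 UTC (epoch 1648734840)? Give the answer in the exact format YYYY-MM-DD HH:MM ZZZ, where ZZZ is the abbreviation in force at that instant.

2022-03-31 23:54 BNK

Query: 2022-03-31 13:54 UTC
Rule 1/2 (BNK, +10:00): 2022-01-12 07:34 UTC ≤ query < 2022-07-07 01:37 UTC
13·60 + 54 + 600 = 1434 min
1434 = 0·1440 + 1434; 1434 = 23·60 + 54 → 23:54, same day
→ 2022-03-31 23:54 BNK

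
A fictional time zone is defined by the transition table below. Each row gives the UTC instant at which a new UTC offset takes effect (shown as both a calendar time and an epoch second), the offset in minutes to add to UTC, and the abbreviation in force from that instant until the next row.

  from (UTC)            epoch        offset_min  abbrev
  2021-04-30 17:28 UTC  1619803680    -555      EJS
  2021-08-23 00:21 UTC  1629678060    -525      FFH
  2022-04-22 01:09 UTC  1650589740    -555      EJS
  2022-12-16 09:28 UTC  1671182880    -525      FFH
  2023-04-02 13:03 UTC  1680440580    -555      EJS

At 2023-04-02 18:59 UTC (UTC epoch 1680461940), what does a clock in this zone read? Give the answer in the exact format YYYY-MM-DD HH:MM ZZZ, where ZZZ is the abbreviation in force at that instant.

2023-04-02 09:44 EJS

Query: 2023-04-02 18:59 UTC
Rule 5/5 (EJS, -09:15): 2023-04-02 13:03 UTC ≤ query < +∞
18·60 + 59 - 555 = 584 min
584 = 0·1440 + 584; 584 = 9·60 + 44 → 09:44, same day
→ 2023-04-02 09:44 EJS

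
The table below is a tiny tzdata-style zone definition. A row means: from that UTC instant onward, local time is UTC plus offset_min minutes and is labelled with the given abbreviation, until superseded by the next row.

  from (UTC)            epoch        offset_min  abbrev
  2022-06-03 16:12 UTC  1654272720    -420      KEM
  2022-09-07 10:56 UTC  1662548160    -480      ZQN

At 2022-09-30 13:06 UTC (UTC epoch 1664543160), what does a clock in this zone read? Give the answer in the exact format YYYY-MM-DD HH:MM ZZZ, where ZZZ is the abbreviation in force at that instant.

2022-09-30 05:06 ZQN

Query: 2022-09-30 13:06 UTC
Rule 2/2 (ZQN, -08:00): 2022-09-07 10:56 UTC ≤ query < +∞
13·60 + 6 - 480 = 306 min
306 = 0·1440 + 306; 306 = 5·60 + 6 → 05:06, same day
→ 2022-09-30 05:06 ZQN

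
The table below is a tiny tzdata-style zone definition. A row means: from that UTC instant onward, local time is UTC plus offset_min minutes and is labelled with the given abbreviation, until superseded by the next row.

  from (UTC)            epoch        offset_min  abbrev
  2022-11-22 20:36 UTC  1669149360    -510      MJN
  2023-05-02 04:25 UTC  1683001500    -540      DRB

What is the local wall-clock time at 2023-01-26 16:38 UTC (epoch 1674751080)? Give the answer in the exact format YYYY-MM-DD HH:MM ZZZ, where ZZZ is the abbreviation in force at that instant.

Query: 2023-01-26 16:38 UTC
Rule 1/2 (MJN, -08:30): 2022-11-22 20:36 UTC ≤ query < 2023-05-02 04:25 UTC
16·60 + 38 - 510 = 488 min
488 = 0·1440 + 488; 488 = 8·60 + 8 → 08:08, same day
→ 2023-01-26 08:08 MJN

2023-01-26 08:08 MJN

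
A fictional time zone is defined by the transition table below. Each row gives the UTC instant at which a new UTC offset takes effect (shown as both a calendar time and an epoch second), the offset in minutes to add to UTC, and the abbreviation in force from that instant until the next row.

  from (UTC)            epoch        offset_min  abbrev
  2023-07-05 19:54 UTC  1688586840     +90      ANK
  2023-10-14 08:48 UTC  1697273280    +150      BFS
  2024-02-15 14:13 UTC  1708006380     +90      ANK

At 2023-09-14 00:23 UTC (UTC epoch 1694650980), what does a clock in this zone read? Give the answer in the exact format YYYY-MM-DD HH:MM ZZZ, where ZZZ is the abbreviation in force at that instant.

Query: 2023-09-14 00:23 UTC
Rule 1/3 (ANK, +01:30): 2023-07-05 19:54 UTC ≤ query < 2023-10-14 08:48 UTC
0·60 + 23 + 90 = 113 min
113 = 0·1440 + 113; 113 = 1·60 + 53 → 01:53, same day
→ 2023-09-14 01:53 ANK

2023-09-14 01:53 ANK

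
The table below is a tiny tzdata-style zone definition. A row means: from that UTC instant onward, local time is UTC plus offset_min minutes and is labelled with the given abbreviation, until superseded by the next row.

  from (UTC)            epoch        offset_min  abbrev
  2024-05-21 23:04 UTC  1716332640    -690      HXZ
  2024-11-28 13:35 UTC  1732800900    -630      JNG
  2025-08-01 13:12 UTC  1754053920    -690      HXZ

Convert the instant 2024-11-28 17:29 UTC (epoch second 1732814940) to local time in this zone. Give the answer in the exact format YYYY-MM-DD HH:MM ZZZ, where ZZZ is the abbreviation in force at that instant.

Query: 2024-11-28 17:29 UTC
Rule 2/3 (JNG, -10:30): 2024-11-28 13:35 UTC ≤ query < 2025-08-01 13:12 UTC
17·60 + 29 - 630 = 419 min
419 = 0·1440 + 419; 419 = 6·60 + 59 → 06:59, same day
→ 2024-11-28 06:59 JNG

2024-11-28 06:59 JNG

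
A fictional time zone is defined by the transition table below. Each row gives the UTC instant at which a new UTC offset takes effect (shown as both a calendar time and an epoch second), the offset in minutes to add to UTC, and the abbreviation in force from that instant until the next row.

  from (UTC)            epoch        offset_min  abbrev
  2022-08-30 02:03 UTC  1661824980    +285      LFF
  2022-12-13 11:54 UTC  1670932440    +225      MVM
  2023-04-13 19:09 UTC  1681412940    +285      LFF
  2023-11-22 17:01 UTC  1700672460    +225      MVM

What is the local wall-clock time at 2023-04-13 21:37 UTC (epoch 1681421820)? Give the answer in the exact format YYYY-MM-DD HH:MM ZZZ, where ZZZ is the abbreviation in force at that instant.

Query: 2023-04-13 21:37 UTC
Rule 3/4 (LFF, +04:45): 2023-04-13 19:09 UTC ≤ query < 2023-11-22 17:01 UTC
21·60 + 37 + 285 = 1582 min
1582 = 1·1440 + 142; 142 = 2·60 + 22 → 02:22, 2023-04-13 + 1 day = 2023-04-14
→ 2023-04-14 02:22 LFF

2023-04-14 02:22 LFF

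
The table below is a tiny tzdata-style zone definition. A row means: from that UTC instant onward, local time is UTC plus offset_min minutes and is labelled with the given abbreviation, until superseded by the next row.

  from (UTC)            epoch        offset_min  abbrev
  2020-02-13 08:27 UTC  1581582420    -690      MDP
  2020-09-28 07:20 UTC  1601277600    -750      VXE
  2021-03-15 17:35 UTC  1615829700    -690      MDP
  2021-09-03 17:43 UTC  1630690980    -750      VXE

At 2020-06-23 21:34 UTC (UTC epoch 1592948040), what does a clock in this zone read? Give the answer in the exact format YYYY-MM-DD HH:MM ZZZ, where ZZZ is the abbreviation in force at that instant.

Query: 2020-06-23 21:34 UTC
Rule 1/4 (MDP, -11:30): 2020-02-13 08:27 UTC ≤ query < 2020-09-28 07:20 UTC
21·60 + 34 - 690 = 604 min
604 = 0·1440 + 604; 604 = 10·60 + 4 → 10:04, same day
→ 2020-06-23 10:04 MDP

2020-06-23 10:04 MDP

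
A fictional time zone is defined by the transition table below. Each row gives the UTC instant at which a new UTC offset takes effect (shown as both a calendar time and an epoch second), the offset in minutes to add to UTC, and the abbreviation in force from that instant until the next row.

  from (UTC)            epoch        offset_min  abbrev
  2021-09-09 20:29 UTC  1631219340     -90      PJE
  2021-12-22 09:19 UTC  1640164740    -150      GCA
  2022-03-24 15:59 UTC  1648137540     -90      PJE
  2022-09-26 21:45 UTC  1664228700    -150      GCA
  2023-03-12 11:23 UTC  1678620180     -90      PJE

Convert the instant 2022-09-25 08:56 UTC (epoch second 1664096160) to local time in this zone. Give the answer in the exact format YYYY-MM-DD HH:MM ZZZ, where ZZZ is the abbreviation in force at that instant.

Query: 2022-09-25 08:56 UTC
Rule 3/5 (PJE, -01:30): 2022-03-24 15:59 UTC ≤ query < 2022-09-26 21:45 UTC
8·60 + 56 - 90 = 446 min
446 = 0·1440 + 446; 446 = 7·60 + 26 → 07:26, same day
→ 2022-09-25 07:26 PJE

2022-09-25 07:26 PJE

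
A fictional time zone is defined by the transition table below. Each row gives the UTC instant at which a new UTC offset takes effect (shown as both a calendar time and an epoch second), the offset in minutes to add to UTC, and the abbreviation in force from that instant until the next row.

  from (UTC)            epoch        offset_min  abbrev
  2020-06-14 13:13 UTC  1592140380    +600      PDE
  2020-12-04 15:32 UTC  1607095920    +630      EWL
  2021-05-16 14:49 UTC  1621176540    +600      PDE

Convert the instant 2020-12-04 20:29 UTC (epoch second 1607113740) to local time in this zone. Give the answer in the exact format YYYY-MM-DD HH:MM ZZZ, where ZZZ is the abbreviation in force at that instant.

Query: 2020-12-04 20:29 UTC
Rule 2/3 (EWL, +10:30): 2020-12-04 15:32 UTC ≤ query < 2021-05-16 14:49 UTC
20·60 + 29 + 630 = 1859 min
1859 = 1·1440 + 419; 419 = 6·60 + 59 → 06:59, 2020-12-04 + 1 day = 2020-12-05
→ 2020-12-05 06:59 EWL

2020-12-05 06:59 EWL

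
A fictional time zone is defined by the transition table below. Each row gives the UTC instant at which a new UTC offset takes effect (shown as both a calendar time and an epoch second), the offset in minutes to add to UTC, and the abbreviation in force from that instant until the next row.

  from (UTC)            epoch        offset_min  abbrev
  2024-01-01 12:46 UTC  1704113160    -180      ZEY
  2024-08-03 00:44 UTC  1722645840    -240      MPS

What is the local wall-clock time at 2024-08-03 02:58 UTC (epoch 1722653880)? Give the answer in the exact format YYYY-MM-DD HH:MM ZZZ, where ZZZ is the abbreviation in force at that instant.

Query: 2024-08-03 02:58 UTC
Rule 2/2 (MPS, -04:00): 2024-08-03 00:44 UTC ≤ query < +∞
2·60 + 58 - 240 = -62 min
-62 = -1·1440 + 1378; 1378 = 22·60 + 58 → 22:58, 2024-08-03 - 1 day = 2024-08-02
→ 2024-08-02 22:58 MPS

2024-08-02 22:58 MPS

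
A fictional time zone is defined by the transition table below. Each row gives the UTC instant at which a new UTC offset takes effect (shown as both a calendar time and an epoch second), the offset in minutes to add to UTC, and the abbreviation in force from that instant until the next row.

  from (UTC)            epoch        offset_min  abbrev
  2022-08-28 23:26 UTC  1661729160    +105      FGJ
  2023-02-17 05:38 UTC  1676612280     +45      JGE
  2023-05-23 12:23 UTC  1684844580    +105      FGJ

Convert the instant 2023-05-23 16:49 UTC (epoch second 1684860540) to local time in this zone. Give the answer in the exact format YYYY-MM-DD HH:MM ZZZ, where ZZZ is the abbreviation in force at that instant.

2023-05-23 18:34 FGJ

Query: 2023-05-23 16:49 UTC
Rule 3/3 (FGJ, +01:45): 2023-05-23 12:23 UTC ≤ query < +∞
16·60 + 49 + 105 = 1114 min
1114 = 0·1440 + 1114; 1114 = 18·60 + 34 → 18:34, same day
→ 2023-05-23 18:34 FGJ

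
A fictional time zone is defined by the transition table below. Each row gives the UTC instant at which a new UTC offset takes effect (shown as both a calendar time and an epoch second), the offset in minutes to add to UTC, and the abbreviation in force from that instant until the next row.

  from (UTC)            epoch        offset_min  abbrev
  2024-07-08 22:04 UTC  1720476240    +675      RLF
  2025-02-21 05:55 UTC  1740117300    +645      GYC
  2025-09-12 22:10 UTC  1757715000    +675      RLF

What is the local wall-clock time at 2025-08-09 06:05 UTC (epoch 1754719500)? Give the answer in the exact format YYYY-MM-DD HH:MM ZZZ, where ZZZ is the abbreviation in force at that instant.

Query: 2025-08-09 06:05 UTC
Rule 2/3 (GYC, +10:45): 2025-02-21 05:55 UTC ≤ query < 2025-09-12 22:10 UTC
6·60 + 5 + 645 = 1010 min
1010 = 0·1440 + 1010; 1010 = 16·60 + 50 → 16:50, same day
→ 2025-08-09 16:50 GYC

2025-08-09 16:50 GYC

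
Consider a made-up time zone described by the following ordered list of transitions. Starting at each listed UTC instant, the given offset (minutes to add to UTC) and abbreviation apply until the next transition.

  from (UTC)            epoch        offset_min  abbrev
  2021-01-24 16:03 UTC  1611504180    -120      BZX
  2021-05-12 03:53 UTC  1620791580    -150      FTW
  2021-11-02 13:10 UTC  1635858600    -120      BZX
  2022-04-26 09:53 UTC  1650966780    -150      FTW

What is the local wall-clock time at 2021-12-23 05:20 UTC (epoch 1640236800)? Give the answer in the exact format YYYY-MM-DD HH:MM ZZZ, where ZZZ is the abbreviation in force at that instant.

Query: 2021-12-23 05:20 UTC
Rule 3/4 (BZX, -02:00): 2021-11-02 13:10 UTC ≤ query < 2022-04-26 09:53 UTC
5·60 + 20 - 120 = 200 min
200 = 0·1440 + 200; 200 = 3·60 + 20 → 03:20, same day
→ 2021-12-23 03:20 BZX

2021-12-23 03:20 BZX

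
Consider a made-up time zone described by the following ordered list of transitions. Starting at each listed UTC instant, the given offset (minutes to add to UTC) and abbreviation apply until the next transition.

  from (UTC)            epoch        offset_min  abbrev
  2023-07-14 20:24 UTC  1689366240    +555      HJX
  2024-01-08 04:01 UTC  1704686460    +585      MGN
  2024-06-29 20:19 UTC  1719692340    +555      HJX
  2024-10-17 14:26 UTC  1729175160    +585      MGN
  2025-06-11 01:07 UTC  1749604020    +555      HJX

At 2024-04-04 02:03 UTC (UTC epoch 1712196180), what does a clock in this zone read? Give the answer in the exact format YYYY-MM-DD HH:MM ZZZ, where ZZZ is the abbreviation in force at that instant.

2024-04-04 11:48 MGN

Query: 2024-04-04 02:03 UTC
Rule 2/5 (MGN, +09:45): 2024-01-08 04:01 UTC ≤ query < 2024-06-29 20:19 UTC
2·60 + 3 + 585 = 708 min
708 = 0·1440 + 708; 708 = 11·60 + 48 → 11:48, same day
→ 2024-04-04 11:48 MGN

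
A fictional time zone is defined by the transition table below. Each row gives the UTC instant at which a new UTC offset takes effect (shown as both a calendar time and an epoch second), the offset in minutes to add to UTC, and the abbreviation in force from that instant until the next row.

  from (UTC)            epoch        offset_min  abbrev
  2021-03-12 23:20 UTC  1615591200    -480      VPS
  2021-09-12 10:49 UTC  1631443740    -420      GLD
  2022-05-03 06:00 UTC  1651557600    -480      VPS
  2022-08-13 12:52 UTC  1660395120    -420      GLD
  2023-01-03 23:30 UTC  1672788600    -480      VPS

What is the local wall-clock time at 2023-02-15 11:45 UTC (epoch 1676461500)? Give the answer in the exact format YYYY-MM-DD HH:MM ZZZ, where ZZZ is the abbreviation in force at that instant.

2023-02-15 03:45 VPS

Query: 2023-02-15 11:45 UTC
Rule 5/5 (VPS, -08:00): 2023-01-03 23:30 UTC ≤ query < +∞
11·60 + 45 - 480 = 225 min
225 = 0·1440 + 225; 225 = 3·60 + 45 → 03:45, same day
→ 2023-02-15 03:45 VPS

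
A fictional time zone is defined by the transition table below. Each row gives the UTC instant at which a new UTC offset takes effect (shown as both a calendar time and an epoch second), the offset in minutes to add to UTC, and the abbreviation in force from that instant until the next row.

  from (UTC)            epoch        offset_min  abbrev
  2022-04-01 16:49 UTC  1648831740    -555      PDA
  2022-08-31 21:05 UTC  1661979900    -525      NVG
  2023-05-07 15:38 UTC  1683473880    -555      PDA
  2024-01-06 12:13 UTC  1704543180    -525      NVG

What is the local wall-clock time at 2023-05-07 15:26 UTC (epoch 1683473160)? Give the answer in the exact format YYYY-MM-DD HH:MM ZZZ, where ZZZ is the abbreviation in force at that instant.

2023-05-07 06:41 NVG

Query: 2023-05-07 15:26 UTC
Rule 2/4 (NVG, -08:45): 2022-08-31 21:05 UTC ≤ query < 2023-05-07 15:38 UTC
15·60 + 26 - 525 = 401 min
401 = 0·1440 + 401; 401 = 6·60 + 41 → 06:41, same day
→ 2023-05-07 06:41 NVG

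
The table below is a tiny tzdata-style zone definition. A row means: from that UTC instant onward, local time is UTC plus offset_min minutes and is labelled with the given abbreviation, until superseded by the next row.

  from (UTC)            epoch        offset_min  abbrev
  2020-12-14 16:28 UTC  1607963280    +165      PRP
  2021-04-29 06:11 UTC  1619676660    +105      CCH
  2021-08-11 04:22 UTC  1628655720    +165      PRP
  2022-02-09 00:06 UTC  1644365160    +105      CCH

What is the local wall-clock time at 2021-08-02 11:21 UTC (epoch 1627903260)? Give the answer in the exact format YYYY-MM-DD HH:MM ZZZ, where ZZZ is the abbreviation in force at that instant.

Query: 2021-08-02 11:21 UTC
Rule 2/4 (CCH, +01:45): 2021-04-29 06:11 UTC ≤ query < 2021-08-11 04:22 UTC
11·60 + 21 + 105 = 786 min
786 = 0·1440 + 786; 786 = 13·60 + 6 → 13:06, same day
→ 2021-08-02 13:06 CCH

2021-08-02 13:06 CCH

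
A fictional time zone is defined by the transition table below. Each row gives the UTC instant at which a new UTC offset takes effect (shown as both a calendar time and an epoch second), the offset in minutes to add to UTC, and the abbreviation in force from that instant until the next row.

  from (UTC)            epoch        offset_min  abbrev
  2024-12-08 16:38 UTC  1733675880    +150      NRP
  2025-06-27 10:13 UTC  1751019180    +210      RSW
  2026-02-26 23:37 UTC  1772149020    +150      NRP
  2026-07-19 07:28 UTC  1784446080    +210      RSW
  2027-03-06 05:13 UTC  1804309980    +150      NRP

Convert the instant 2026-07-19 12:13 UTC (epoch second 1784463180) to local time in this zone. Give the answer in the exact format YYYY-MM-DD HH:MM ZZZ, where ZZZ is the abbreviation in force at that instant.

2026-07-19 15:43 RSW

Query: 2026-07-19 12:13 UTC
Rule 4/5 (RSW, +03:30): 2026-07-19 07:28 UTC ≤ query < 2027-03-06 05:13 UTC
12·60 + 13 + 210 = 943 min
943 = 0·1440 + 943; 943 = 15·60 + 43 → 15:43, same day
→ 2026-07-19 15:43 RSW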